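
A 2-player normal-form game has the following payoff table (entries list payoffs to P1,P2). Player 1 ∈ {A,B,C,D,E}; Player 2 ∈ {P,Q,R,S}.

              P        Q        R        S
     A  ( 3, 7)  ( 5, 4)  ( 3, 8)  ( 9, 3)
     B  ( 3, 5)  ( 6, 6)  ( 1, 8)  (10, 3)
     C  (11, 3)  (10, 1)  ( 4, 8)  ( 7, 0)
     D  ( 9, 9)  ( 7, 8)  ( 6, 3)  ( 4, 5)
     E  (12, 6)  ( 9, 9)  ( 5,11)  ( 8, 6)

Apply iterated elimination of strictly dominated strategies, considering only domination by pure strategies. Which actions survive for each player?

P2 drop S (Q beats it: A:4>3 B:6>3 C:1>0 D:8>5 E:9>6)
P1 drop A (C beats it: P:11>3 Q:10>5 R:4>3)
P1 drop B (C beats it: P:11>3 Q:10>6 R:4>1)
P1→{C,D,E} P2→{P,Q,R}

IESDS → P1:{C,D,E} P2:{P,Q,R}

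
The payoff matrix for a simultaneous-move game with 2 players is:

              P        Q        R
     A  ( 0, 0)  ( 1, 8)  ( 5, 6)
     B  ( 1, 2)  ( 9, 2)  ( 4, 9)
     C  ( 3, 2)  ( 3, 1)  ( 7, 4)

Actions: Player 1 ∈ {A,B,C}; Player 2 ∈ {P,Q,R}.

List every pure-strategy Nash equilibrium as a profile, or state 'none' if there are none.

(A,P): not NE [P1→C gives 3>0; P2→Q gives 8>0]
(A,Q): not NE [P1→B gives 9>1]
(A,R): not NE [P1→C gives 7>5; P2→Q gives 8>6]
(B,P): not NE [P1→C gives 3>1; P2→R gives 9>2]
(B,Q): not NE [P2→R gives 9>2]
(B,R): not NE [P1→C gives 7>4]
(C,P): not NE [P2→R gives 4>2]
(C,Q): not NE [P1→B gives 9>3; P2→R gives 4>1]
(C,R): NE

NE set: (C,R)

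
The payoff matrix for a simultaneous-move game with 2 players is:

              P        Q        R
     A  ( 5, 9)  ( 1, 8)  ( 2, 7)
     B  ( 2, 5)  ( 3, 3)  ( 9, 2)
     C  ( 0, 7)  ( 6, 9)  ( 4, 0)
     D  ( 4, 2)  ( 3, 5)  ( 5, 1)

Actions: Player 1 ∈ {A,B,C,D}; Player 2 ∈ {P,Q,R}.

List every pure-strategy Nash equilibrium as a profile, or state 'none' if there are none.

(A,P): NE
(A,Q): not NE [P1→C gives 6>1; P2→P gives 9>8]
(A,R): not NE [P1→B gives 9>2; P2→P gives 9>7]
(B,P): not NE [P1→A gives 5>2]
(B,Q): not NE [P1→C gives 6>3; P2→P gives 5>3]
(B,R): not NE [P2→P gives 5>2]
(C,P): not NE [P1→A gives 5>0; P2→Q gives 9>7]
(C,Q): NE
(C,R): not NE [P1→B gives 9>4; P2→Q gives 9>0]
(D,P): not NE [P1→A gives 5>4; P2→Q gives 5>2]
(D,Q): not NE [P1→C gives 6>3]
(D,R): not NE [P1→B gives 9>5; P2→Q gives 5>1]

NE set: (A,P), (C,Q)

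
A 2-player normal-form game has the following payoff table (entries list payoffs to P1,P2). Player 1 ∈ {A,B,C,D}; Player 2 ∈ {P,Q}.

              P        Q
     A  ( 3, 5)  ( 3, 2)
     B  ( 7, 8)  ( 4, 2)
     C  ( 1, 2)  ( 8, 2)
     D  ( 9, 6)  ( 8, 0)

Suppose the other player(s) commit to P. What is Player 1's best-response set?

BR_1 = {D}

u_1(A vs P) = 3
u_1(B vs P) = 7
u_1(C vs P) = 1
u_1(D vs P) = 9
max payoff 9 at {D}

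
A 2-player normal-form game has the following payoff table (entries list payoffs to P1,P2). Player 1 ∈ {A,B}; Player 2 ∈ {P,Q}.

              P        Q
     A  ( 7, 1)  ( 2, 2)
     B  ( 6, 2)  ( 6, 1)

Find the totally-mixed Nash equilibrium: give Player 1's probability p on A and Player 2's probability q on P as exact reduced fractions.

(p,q) = (1/2, 4/5)

P1 indiff ⇒ q·7+(1-q)·2 = q·6+(1-q)·6 ⇒ q(1) = (1-q)(4) ⇒ q = 4/5
P2 indiff ⇒ p·1+(1-p)·2 = p·2+(1-p)·1 ⇒ p(-1) = (1-p)(-1) ⇒ p = 1/2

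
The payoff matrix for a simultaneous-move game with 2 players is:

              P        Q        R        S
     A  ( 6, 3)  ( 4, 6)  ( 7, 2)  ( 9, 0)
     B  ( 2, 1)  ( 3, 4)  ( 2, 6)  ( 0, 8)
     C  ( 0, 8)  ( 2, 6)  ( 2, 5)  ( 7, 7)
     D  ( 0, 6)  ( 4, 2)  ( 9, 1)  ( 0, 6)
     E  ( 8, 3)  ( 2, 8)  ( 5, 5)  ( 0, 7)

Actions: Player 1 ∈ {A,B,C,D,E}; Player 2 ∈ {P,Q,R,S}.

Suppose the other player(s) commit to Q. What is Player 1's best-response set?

BR_1 = {A,D}

u_1(A vs Q) = 4
u_1(B vs Q) = 3
u_1(C vs Q) = 2
u_1(D vs Q) = 4
u_1(E vs Q) = 2
max payoff 4 at {A,D}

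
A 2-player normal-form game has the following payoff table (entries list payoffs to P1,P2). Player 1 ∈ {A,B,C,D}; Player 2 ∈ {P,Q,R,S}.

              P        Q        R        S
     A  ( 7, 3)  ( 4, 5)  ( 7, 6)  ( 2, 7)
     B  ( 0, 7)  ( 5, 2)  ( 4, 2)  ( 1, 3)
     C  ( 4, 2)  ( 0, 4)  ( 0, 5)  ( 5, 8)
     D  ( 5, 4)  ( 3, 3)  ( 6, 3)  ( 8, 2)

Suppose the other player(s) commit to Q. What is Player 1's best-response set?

P1 best: {B}

u_1(A vs Q) = 4
u_1(B vs Q) = 5
u_1(C vs Q) = 0
u_1(D vs Q) = 3
max payoff 5 at {B}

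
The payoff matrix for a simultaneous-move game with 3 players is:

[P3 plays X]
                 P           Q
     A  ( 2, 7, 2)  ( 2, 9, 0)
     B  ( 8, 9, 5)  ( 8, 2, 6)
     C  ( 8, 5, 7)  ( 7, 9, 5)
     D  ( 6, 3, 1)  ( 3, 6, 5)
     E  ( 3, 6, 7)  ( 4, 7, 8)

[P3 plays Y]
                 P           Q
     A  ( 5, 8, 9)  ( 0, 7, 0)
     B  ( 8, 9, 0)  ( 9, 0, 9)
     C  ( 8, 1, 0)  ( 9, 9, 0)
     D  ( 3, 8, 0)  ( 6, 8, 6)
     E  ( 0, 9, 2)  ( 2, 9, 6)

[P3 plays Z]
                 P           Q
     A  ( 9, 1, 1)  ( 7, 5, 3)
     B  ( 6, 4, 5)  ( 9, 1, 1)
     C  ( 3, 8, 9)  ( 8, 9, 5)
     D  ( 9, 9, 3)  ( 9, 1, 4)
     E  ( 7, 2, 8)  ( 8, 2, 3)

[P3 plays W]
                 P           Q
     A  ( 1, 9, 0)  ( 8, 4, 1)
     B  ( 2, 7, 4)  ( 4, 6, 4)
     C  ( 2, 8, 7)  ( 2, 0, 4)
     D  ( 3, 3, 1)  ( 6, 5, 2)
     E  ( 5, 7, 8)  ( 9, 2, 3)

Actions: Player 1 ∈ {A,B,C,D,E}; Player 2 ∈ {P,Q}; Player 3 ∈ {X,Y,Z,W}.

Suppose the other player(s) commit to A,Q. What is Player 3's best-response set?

u_3(X vs A,Q) = 0
u_3(Y vs A,Q) = 0
u_3(Z vs A,Q) = 3
u_3(W vs A,Q) = 1
max payoff 3 at {Z}

BR_3 = {Z}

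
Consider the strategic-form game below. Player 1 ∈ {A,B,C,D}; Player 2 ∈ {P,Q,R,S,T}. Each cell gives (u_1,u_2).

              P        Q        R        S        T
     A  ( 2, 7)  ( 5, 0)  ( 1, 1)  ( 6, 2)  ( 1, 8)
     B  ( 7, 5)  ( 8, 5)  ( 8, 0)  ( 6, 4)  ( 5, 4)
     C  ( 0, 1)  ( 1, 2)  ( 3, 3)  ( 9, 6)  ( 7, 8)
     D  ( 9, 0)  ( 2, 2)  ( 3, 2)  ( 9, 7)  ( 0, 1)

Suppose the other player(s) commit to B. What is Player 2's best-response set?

u_2(P vs B) = 5
u_2(Q vs B) = 5
u_2(R vs B) = 0
u_2(S vs B) = 4
u_2(T vs B) = 4
max payoff 5 at {P,Q}

P2 best: {P,Q}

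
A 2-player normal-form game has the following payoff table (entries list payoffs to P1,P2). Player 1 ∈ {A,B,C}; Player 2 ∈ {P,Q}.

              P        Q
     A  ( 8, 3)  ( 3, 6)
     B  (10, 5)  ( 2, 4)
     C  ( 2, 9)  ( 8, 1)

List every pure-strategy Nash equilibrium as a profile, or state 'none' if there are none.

PSNE = {(B,P)}

(A,P): not NE [P1→B gives 10>8; P2→Q gives 6>3]
(A,Q): not NE [P1→C gives 8>3]
(B,P): NE
(B,Q): not NE [P1→C gives 8>2; P2→P gives 5>4]
(C,P): not NE [P1→B gives 10>2]
(C,Q): not NE [P2→P gives 9>1]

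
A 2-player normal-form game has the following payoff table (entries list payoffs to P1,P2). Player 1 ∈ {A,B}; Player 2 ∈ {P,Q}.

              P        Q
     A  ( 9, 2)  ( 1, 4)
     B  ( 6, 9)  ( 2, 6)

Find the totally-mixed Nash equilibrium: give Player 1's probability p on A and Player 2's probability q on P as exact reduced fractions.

P1 indiff ⇒ q·9+(1-q)·1 = q·6+(1-q)·2 ⇒ q(3) = (1-q)(1) ⇒ q = 1/4
P2 indiff ⇒ p·2+(1-p)·9 = p·4+(1-p)·6 ⇒ p(-2) = (1-p)(-3) ⇒ p = 3/5

(p,q) = (3/5, 1/4)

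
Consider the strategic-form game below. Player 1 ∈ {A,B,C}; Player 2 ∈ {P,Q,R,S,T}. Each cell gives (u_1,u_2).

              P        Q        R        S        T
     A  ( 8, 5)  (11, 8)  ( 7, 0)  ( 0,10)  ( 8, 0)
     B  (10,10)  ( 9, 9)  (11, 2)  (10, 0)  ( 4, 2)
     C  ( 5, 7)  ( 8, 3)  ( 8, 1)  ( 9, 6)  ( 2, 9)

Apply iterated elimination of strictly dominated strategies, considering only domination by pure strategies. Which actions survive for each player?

P1 drop C (B beats it: P:10>5 Q:9>8 R:11>8 S:10>9 T:4>2)
P2 drop R (P beats it: A:5>0 B:10>2)
P2 drop T (P beats it: A:5>0 B:10>2)
P1→{A,B} P2→{P,Q,S}

IESDS → P1:{A,B} P2:{P,Q,S}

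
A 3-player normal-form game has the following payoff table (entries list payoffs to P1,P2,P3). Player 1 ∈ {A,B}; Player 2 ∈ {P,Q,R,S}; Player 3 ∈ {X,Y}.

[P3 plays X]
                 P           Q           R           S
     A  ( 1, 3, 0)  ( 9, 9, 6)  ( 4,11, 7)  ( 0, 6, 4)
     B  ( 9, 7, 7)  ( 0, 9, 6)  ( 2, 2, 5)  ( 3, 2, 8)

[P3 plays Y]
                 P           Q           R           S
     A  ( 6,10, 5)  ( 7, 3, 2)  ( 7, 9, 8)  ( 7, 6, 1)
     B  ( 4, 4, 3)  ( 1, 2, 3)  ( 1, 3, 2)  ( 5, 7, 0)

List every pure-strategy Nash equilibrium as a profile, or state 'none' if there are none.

PSNE = {(A,P,Y)}

(A,P,X): not NE [P1→B gives 9>1; P2→R gives 11>3; P3→Y gives 5>0]
(A,P,Y): NE
(A,Q,X): not NE [P2→R gives 11>9]
(A,Q,Y): not NE [P2→P gives 10>3; P3→X gives 6>2]
(A,R,X): not NE [P3→Y gives 8>7]
(A,R,Y): not NE [P2→P gives 10>9]
(A,S,X): not NE [P1→B gives 3>0; P2→R gives 11>6]
(A,S,Y): not NE [P2→P gives 10>6; P3→X gives 4>1]
(B,P,X): not NE [P2→Q gives 9>7]
(B,P,Y): not NE [P1→A gives 6>4; P2→S gives 7>4; P3→X gives 7>3]
(B,Q,X): not NE [P1→A gives 9>0]
(B,Q,Y): not NE [P1→A gives 7>1; P2→S gives 7>2; P3→X gives 6>3]
(B,R,X): not NE [P1→A gives 4>2; P2→Q gives 9>2]
(B,R,Y): not NE [P1→A gives 7>1; P2→S gives 7>3; P3→X gives 5>2]
(B,S,X): not NE [P2→Q gives 9>2]
(B,S,Y): not NE [P1→A gives 7>5; P3→X gives 8>0]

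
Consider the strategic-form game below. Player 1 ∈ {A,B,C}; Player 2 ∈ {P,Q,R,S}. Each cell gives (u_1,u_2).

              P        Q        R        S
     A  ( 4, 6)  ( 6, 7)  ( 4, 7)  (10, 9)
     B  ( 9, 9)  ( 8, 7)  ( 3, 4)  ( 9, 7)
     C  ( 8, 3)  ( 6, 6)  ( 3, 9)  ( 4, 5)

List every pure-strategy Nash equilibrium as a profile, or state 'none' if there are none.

Nash profiles: (A,S), (B,P)

(A,P): not NE [P1→B gives 9>4; P2→S gives 9>6]
(A,Q): not NE [P1→B gives 8>6; P2→S gives 9>7]
(A,R): not NE [P2→S gives 9>7]
(A,S): NE
(B,P): NE
(B,Q): not NE [P2→P gives 9>7]
(B,R): not NE [P1→A gives 4>3; P2→P gives 9>4]
(B,S): not NE [P1→A gives 10>9; P2→P gives 9>7]
(C,P): not NE [P1→B gives 9>8; P2→R gives 9>3]
(C,Q): not NE [P1→B gives 8>6; P2→R gives 9>6]
(C,R): not NE [P1→A gives 4>3]
(C,S): not NE [P1→A gives 10>4; P2→R gives 9>5]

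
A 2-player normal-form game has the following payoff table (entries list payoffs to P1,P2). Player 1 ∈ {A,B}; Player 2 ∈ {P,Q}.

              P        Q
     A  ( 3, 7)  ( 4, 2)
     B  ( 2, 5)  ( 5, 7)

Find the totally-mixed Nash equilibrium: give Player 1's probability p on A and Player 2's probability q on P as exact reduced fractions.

(p,q) = (2/7, 1/2)

P1 indiff ⇒ q·3+(1-q)·4 = q·2+(1-q)·5 ⇒ q(1) = (1-q)(1) ⇒ q = 1/2
P2 indiff ⇒ p·7+(1-p)·5 = p·2+(1-p)·7 ⇒ p(5) = (1-p)(2) ⇒ p = 2/7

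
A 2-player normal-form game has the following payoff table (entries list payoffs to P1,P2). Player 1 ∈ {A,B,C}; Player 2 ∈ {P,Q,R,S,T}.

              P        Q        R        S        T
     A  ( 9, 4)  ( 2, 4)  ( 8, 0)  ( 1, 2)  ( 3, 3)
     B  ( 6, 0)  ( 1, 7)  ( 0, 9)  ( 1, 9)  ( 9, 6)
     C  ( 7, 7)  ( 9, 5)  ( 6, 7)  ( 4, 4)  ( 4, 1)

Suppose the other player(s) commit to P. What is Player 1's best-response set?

BR_1 = {A}

u_1(A vs P) = 9
u_1(B vs P) = 6
u_1(C vs P) = 7
max payoff 9 at {A}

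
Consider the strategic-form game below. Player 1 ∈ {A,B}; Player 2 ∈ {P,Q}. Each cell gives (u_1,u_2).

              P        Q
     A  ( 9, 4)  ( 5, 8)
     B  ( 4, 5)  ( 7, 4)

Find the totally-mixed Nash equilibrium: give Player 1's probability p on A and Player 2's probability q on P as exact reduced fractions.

p=1/5, q=2/7

P1 indiff ⇒ q·9+(1-q)·5 = q·4+(1-q)·7 ⇒ q(5) = (1-q)(2) ⇒ q = 2/7
P2 indiff ⇒ p·4+(1-p)·5 = p·8+(1-p)·4 ⇒ p(-4) = (1-p)(-1) ⇒ p = 1/5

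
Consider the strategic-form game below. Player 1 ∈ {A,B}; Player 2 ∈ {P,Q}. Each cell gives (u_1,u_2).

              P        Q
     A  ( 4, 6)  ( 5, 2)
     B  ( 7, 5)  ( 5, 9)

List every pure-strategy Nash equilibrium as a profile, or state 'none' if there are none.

Nash profiles: (B,Q)

(A,P): not NE [P1→B gives 7>4]
(A,Q): not NE [P2→P gives 6>2]
(B,P): not NE [P2→Q gives 9>5]
(B,Q): NE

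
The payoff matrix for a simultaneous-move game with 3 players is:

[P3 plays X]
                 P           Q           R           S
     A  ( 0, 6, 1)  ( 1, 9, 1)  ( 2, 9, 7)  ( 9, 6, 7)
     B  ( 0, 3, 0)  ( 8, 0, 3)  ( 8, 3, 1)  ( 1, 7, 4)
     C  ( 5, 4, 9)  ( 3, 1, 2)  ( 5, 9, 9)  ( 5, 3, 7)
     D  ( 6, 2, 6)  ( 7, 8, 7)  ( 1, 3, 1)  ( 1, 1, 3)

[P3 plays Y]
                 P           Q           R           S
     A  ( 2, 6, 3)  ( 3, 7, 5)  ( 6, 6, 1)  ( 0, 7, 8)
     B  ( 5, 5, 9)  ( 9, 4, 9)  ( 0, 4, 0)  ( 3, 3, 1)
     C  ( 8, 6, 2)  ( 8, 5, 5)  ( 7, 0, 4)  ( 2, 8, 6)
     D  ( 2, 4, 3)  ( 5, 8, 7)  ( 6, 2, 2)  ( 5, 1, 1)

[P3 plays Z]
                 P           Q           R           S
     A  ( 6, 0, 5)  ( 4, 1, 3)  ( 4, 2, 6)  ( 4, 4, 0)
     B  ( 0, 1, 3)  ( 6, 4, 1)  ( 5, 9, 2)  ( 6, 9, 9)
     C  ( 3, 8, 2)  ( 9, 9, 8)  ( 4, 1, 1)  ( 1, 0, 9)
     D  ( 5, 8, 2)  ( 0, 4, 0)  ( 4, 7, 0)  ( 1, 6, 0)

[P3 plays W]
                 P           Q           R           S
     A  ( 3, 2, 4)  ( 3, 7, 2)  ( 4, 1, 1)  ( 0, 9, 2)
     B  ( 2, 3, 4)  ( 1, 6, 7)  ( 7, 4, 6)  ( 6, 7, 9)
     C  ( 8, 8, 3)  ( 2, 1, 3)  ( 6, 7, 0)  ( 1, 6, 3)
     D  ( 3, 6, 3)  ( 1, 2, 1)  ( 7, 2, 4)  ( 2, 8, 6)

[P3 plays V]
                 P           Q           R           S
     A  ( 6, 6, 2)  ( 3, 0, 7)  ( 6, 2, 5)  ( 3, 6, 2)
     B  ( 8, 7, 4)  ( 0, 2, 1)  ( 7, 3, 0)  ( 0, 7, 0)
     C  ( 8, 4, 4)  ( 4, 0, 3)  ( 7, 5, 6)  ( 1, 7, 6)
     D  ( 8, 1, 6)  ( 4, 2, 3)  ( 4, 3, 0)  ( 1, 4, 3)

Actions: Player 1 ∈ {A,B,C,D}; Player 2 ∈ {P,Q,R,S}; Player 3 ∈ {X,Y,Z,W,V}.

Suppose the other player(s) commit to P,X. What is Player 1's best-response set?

argmax u_1 = {D}

u_1(A vs P,X) = 0
u_1(B vs P,X) = 0
u_1(C vs P,X) = 5
u_1(D vs P,X) = 6
max payoff 6 at {D}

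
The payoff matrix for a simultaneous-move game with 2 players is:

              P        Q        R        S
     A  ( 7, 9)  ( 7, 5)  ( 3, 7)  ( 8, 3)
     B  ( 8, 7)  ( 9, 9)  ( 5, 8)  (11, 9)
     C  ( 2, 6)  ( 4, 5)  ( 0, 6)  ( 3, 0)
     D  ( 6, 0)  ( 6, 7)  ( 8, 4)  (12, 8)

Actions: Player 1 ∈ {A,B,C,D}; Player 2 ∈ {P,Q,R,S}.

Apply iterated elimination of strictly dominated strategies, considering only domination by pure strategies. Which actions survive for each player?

P1 drop A (B beats it: P:8>7 Q:9>7 R:5>3 S:11>8)
P1 drop C (B beats it: P:8>2 Q:9>4 R:5>0 S:11>3)
P2 drop P (Q beats it: B:9>7 D:7>0)
P2 drop R (Q beats it: B:9>8 D:7>4)
P1→{B,D} P2→{Q,S}

IESDS → P1:{B,D} P2:{Q,S}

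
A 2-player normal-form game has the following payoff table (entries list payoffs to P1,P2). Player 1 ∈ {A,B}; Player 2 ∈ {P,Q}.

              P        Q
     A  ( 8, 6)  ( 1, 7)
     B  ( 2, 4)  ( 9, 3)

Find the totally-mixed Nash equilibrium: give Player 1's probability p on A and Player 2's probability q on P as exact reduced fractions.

P1 indiff ⇒ q·8+(1-q)·1 = q·2+(1-q)·9 ⇒ q(6) = (1-q)(8) ⇒ q = 4/7
P2 indiff ⇒ p·6+(1-p)·4 = p·7+(1-p)·3 ⇒ p(-1) = (1-p)(-1) ⇒ p = 1/2

p=1/2, q=4/7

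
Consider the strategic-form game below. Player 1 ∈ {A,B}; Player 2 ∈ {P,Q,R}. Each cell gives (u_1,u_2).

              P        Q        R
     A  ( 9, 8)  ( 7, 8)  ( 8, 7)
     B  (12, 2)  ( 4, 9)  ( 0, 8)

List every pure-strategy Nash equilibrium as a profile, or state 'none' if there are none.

(A,P): not NE [P1→B gives 12>9]
(A,Q): NE
(A,R): not NE [P2→Q gives 8>7]
(B,P): not NE [P2→Q gives 9>2]
(B,Q): not NE [P1→A gives 7>4]
(B,R): not NE [P1→A gives 8>0; P2→Q gives 9>8]

PSNE = {(A,Q)}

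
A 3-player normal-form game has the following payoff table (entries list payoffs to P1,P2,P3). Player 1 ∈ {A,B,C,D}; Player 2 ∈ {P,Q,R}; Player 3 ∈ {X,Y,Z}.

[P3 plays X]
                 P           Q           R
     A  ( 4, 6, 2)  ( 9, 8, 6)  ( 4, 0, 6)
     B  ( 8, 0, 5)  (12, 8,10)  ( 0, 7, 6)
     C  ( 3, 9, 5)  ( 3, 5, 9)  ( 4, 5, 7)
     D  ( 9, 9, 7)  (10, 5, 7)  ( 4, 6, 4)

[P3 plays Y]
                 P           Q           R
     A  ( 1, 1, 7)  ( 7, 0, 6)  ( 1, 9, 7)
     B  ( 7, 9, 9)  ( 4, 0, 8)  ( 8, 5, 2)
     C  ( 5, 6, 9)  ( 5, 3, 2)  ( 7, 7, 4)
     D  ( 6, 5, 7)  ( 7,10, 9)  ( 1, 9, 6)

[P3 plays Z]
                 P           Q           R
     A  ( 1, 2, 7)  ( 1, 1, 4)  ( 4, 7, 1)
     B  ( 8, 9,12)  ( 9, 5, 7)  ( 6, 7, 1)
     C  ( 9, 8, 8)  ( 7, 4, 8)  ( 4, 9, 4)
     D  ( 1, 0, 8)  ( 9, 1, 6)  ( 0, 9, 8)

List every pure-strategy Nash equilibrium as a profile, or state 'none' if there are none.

NE set: (B,Q,X), (D,Q,Y)

(A,P,X): not NE [P1→D gives 9>4; P2→Q gives 8>6; P3→Z gives 7>2]
(A,P,Y): not NE [P1→B gives 7>1; P2→R gives 9>1]
(A,P,Z): not NE [P1→C gives 9>1; P2→R gives 7>2]
(A,Q,X): not NE [P1→B gives 12>9]
(A,Q,Y): not NE [P2→R gives 9>0]
(A,Q,Z): not NE [P1→D gives 9>1; P2→R gives 7>1; P3→Y gives 6>4]
(A,R,X): not NE [P2→Q gives 8>0; P3→Y gives 7>6]
(A,R,Y): not NE [P1→B gives 8>1]
(A,R,Z): not NE [P1→B gives 6>4; P3→Y gives 7>1]
(B,P,X): not NE [P1→D gives 9>8; P2→Q gives 8>0; P3→Z gives 12>5]
(B,P,Y): not NE [P3→Z gives 12>9]
(B,P,Z): not NE [P1→C gives 9>8]
(B,Q,X): NE
(B,Q,Y): not NE [P1→D gives 7>4; P2→P gives 9>0; P3→X gives 10>8]
(B,Q,Z): not NE [P2→P gives 9>5; P3→X gives 10>7]
(B,R,X): not NE [P1→D gives 4>0; P2→Q gives 8>7]
(B,R,Y): not NE [P2→P gives 9>5; P3→X gives 6>2]
(B,R,Z): not NE [P2→P gives 9>7; P3→X gives 6>1]
(C,P,X): not NE [P1→D gives 9>3; P3→Y gives 9>5]
(C,P,Y): not NE [P1→B gives 7>5; P2→R gives 7>6]
(C,P,Z): not NE [P2→R gives 9>8; P3→Y gives 9>8]
(C,Q,X): not NE [P1→B gives 12>3; P2→P gives 9>5]
(C,Q,Y): not NE [P1→D gives 7>5; P2→R gives 7>3; P3→X gives 9>2]
(C,Q,Z): not NE [P1→D gives 9>7; P2→R gives 9>4; P3→X gives 9>8]
(C,R,X): not NE [P2→P gives 9>5]
(C,R,Y): not NE [P1→B gives 8>7; P3→X gives 7>4]
(C,R,Z): not NE [P1→B gives 6>4; P3→X gives 7>4]
(D,P,X): not NE [P3→Z gives 8>7]
(D,P,Y): not NE [P1→B gives 7>6; P2→Q gives 10>5; P3→Z gives 8>7]
(D,P,Z): not NE [P1→C gives 9>1; P2→R gives 9>0]
(D,Q,X): not NE [P1→B gives 12>10; P2→P gives 9>5; P3→Y gives 9>7]
(D,Q,Y): NE
(D,Q,Z): not NE [P2→R gives 9>1; P3→Y gives 9>6]
(D,R,X): not NE [P2→P gives 9>6; P3→Z gives 8>4]
(D,R,Y): not NE [P1→B gives 8>1; P2→Q gives 10>9; P3→Z gives 8>6]
(D,R,Z): not NE [P1→B gives 6>0]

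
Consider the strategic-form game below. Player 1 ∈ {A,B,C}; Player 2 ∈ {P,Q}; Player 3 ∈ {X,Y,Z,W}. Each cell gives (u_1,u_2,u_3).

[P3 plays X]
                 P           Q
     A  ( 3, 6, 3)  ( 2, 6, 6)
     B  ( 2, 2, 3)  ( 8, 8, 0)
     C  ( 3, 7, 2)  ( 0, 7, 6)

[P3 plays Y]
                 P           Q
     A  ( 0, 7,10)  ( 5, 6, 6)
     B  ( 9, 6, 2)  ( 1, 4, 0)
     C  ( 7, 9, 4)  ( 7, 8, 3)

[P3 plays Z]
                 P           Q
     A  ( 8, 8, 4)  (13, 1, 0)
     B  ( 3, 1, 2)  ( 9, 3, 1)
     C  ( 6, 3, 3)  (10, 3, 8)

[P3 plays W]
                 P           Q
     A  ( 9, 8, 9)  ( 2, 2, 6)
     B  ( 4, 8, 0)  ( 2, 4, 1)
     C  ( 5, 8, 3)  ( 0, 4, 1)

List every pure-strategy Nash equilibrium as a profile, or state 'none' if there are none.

PSNE: ∅

(A,P,X): not NE [P3→Y gives 10>3]
(A,P,Y): not NE [P1→B gives 9>0]
(A,P,Z): not NE [P3→Y gives 10>4]
(A,P,W): not NE [P3→Y gives 10>9]
(A,Q,X): not NE [P1→B gives 8>2]
(A,Q,Y): not NE [P1→C gives 7>5; P2→P gives 7>6]
(A,Q,Z): not NE [P2→P gives 8>1; P3→W gives 6>0]
(A,Q,W): not NE [P2→P gives 8>2]
(B,P,X): not NE [P1→C gives 3>2; P2→Q gives 8>2]
(B,P,Y): not NE [P3→X gives 3>2]
(B,P,Z): not NE [P1→A gives 8>3; P2→Q gives 3>1; P3→X gives 3>2]
(B,P,W): not NE [P1→A gives 9>4; P3→X gives 3>0]
(B,Q,X): not NE [P3→W gives 1>0]
(B,Q,Y): not NE [P1→C gives 7>1; P2→P gives 6>4; P3→W gives 1>0]
(B,Q,Z): not NE [P1→A gives 13>9]
(B,Q,W): not NE [P2→P gives 8>4]
(C,P,X): not NE [P3→Y gives 4>2]
(C,P,Y): not NE [P1→B gives 9>7]
(C,P,Z): not NE [P1→A gives 8>6; P3→Y gives 4>3]
(C,P,W): not NE [P1→A gives 9>5; P3→Y gives 4>3]
(C,Q,X): not NE [P1→B gives 8>0; P3→Z gives 8>6]
(C,Q,Y): not NE [P2→P gives 9>8; P3→Z gives 8>3]
(C,Q,Z): not NE [P1→A gives 13>10]
(C,Q,W): not NE [P1→B gives 2>0; P2→P gives 8>4; P3→Z gives 8>1]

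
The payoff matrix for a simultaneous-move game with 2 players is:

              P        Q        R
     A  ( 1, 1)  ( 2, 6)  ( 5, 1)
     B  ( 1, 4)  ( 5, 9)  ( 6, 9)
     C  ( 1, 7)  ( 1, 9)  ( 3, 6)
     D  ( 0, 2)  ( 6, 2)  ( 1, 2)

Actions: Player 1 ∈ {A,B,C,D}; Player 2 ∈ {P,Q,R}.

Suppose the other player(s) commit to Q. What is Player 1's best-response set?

BR_1 = {D}

u_1(A vs Q) = 2
u_1(B vs Q) = 5
u_1(C vs Q) = 1
u_1(D vs Q) = 6
max payoff 6 at {D}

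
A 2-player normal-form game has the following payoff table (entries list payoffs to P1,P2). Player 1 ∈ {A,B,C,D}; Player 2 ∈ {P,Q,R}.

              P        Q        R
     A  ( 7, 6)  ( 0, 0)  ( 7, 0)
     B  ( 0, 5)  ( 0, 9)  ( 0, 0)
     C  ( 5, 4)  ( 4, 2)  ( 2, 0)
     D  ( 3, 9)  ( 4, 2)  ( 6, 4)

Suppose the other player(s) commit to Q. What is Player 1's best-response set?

P1 best: {C,D}

u_1(A vs Q) = 0
u_1(B vs Q) = 0
u_1(C vs Q) = 4
u_1(D vs Q) = 4
max payoff 4 at {C,D}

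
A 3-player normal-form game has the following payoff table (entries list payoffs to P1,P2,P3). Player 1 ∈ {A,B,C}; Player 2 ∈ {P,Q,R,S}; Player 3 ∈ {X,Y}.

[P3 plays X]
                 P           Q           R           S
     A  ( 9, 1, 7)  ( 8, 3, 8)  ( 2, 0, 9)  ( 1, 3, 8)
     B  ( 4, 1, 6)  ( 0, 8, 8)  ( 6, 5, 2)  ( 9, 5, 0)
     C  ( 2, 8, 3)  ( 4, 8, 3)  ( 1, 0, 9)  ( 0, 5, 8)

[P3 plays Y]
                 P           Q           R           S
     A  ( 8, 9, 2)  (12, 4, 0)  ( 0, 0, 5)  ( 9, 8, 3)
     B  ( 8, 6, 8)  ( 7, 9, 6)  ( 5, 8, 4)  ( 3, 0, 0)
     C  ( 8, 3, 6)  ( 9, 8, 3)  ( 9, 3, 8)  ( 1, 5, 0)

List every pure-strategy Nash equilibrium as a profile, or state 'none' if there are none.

PSNE = {(A,Q,X)}

(A,P,X): not NE [P2→S gives 3>1]
(A,P,Y): not NE [P3→X gives 7>2]
(A,Q,X): NE
(A,Q,Y): not NE [P2→P gives 9>4; P3→X gives 8>0]
(A,R,X): not NE [P1→B gives 6>2; P2→S gives 3>0]
(A,R,Y): not NE [P1→C gives 9>0; P2→P gives 9>0; P3→X gives 9>5]
(A,S,X): not NE [P1→B gives 9>1]
(A,S,Y): not NE [P2→P gives 9>8; P3→X gives 8>3]
(B,P,X): not NE [P1→A gives 9>4; P2→Q gives 8>1; P3→Y gives 8>6]
(B,P,Y): not NE [P2→Q gives 9>6]
(B,Q,X): not NE [P1→A gives 8>0]
(B,Q,Y): not NE [P1→A gives 12>7; P3→X gives 8>6]
(B,R,X): not NE [P2→Q gives 8>5; P3→Y gives 4>2]
(B,R,Y): not NE [P1→C gives 9>5; P2→Q gives 9>8]
(B,S,X): not NE [P2→Q gives 8>5]
(B,S,Y): not NE [P1→A gives 9>3; P2→Q gives 9>0]
(C,P,X): not NE [P1→A gives 9>2; P3→Y gives 6>3]
(C,P,Y): not NE [P2→Q gives 8>3]
(C,Q,X): not NE [P1→A gives 8>4]
(C,Q,Y): not NE [P1→A gives 12>9]
(C,R,X): not NE [P1→B gives 6>1; P2→Q gives 8>0]
(C,R,Y): not NE [P2→Q gives 8>3; P3→X gives 9>8]
(C,S,X): not NE [P1→B gives 9>0; P2→Q gives 8>5]
(C,S,Y): not NE [P1→A gives 9>1; P2→Q gives 8>5; P3→X gives 8>0]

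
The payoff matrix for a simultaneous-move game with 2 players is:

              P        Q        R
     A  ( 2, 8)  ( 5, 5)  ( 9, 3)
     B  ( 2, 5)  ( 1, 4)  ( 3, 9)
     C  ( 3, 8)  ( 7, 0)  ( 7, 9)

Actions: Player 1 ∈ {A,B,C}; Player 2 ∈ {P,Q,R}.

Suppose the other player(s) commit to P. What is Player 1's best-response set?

argmax u_1 = {C}

u_1(A vs P) = 2
u_1(B vs P) = 2
u_1(C vs P) = 3
max payoff 3 at {C}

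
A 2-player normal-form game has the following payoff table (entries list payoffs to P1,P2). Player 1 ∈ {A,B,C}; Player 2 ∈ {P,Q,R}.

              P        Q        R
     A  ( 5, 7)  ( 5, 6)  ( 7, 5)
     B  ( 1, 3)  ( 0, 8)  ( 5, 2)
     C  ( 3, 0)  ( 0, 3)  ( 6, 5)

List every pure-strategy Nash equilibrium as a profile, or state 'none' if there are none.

(A,P): NE
(A,Q): not NE [P2→P gives 7>6]
(A,R): not NE [P2→P gives 7>5]
(B,P): not NE [P1→A gives 5>1; P2→Q gives 8>3]
(B,Q): not NE [P1→A gives 5>0]
(B,R): not NE [P1→A gives 7>5; P2→Q gives 8>2]
(C,P): not NE [P1→A gives 5>3; P2→R gives 5>0]
(C,Q): not NE [P1→A gives 5>0; P2→R gives 5>3]
(C,R): not NE [P1→A gives 7>6]

Nash profiles: (A,P)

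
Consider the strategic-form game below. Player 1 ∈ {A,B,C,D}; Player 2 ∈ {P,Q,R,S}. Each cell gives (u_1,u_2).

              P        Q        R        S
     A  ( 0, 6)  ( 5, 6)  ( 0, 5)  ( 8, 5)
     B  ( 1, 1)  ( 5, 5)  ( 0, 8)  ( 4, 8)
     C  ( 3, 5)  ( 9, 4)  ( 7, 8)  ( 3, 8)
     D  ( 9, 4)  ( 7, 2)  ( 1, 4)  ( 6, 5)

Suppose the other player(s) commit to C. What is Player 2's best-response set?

BR_2 = {R,S}

u_2(P vs C) = 5
u_2(Q vs C) = 4
u_2(R vs C) = 8
u_2(S vs C) = 8
max payoff 8 at {R,S}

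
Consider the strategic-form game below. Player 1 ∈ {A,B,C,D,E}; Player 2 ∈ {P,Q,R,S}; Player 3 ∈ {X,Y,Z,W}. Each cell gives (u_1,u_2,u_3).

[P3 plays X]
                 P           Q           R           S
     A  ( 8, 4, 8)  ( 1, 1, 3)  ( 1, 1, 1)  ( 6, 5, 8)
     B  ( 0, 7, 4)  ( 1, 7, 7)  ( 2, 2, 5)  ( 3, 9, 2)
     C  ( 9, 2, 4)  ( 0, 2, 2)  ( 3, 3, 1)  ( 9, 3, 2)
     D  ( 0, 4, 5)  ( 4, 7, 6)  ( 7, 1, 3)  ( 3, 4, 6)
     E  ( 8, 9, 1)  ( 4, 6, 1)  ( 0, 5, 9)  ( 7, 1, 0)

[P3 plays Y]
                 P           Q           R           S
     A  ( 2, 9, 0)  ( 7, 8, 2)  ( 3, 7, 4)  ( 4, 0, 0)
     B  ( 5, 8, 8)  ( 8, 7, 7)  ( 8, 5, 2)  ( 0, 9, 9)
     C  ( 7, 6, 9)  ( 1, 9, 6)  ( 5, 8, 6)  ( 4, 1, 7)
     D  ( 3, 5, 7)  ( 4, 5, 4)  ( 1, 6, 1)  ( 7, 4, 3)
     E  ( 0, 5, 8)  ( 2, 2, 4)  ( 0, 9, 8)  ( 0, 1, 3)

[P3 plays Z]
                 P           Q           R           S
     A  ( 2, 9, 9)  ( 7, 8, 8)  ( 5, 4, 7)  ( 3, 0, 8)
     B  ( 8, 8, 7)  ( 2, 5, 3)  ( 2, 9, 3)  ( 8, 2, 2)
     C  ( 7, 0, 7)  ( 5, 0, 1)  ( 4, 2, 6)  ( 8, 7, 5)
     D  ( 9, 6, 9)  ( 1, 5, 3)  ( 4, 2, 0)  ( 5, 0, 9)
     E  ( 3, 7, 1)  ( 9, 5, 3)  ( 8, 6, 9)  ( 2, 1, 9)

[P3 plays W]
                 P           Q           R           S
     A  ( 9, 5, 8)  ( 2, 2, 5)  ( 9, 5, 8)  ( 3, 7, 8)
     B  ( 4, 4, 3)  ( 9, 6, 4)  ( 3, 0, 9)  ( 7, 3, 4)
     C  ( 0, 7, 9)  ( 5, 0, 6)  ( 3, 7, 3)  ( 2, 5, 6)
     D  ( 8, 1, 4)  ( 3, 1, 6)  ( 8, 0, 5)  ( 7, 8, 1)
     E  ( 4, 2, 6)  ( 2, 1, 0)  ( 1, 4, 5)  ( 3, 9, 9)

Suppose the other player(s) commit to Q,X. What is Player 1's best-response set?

u_1(A vs Q,X) = 1
u_1(B vs Q,X) = 1
u_1(C vs Q,X) = 0
u_1(D vs Q,X) = 4
u_1(E vs Q,X) = 4
max payoff 4 at {D,E}

argmax u_1 = {D,E}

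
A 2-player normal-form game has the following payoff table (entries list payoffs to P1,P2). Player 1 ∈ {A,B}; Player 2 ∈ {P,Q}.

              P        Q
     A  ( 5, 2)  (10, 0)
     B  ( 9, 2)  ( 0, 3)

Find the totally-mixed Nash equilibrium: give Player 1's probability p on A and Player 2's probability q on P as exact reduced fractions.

p=1/3, q=5/7

P1 indiff ⇒ q·5+(1-q)·10 = q·9+(1-q)·0 ⇒ q(-4) = (1-q)(-10) ⇒ q = 5/7
P2 indiff ⇒ p·2+(1-p)·2 = p·0+(1-p)·3 ⇒ p(2) = (1-p)(1) ⇒ p = 1/3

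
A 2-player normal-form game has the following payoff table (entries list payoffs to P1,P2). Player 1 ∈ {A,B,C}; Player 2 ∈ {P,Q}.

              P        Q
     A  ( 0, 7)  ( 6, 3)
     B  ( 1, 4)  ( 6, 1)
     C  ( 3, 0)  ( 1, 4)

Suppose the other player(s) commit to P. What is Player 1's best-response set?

u_1(A vs P) = 0
u_1(B vs P) = 1
u_1(C vs P) = 3
max payoff 3 at {C}

P1 best: {C}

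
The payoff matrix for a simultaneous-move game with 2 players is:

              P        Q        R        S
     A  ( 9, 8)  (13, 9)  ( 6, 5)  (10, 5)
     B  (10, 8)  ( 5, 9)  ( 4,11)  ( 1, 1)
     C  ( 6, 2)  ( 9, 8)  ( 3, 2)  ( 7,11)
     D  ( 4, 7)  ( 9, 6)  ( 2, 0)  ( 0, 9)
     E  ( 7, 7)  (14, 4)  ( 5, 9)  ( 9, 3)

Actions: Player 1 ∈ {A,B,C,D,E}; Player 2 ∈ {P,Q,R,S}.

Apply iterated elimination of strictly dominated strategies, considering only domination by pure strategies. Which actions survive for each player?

P1 drop C (A beats it: P:9>6 Q:13>9 R:6>3 S:10>7)
P1 drop D (A beats it: P:9>4 Q:13>9 R:6>2 S:10>0)
P2 drop S (P beats it: A:8>5 B:8>1 E:7>3)
P1→{A,B,E} P2→{P,Q,R}

IESDS → P1:{A,B,E} P2:{P,Q,R}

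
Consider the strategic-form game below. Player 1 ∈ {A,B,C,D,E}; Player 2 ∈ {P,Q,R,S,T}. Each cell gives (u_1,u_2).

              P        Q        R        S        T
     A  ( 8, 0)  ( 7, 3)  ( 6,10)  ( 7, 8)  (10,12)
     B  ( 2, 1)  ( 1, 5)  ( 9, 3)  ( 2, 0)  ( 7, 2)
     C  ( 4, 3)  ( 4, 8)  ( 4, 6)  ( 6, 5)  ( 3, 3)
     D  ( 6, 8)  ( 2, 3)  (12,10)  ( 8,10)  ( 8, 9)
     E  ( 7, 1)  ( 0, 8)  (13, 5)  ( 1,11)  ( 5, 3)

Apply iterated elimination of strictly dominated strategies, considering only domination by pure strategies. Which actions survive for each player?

Remaining: P1:{A,D,E} P2:{R,S,T}

P1 drop B (D beats it: P:6>2 Q:2>1 R:12>9 S:8>2 T:8>7)
P1 drop C (A beats it: P:8>4 Q:7>4 R:6>4 S:7>6 T:10>3)
P2 drop P (R beats it: A:10>0 D:10>8 E:5>1)
P2 drop Q (S beats it: A:8>3 D:10>3 E:11>8)
P1→{A,D,E} P2→{R,S,T}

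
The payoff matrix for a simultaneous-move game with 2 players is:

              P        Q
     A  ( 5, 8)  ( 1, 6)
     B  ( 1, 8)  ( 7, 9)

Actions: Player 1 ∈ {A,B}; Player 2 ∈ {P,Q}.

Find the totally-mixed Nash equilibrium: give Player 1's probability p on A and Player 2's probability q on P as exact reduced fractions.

p=1/3, q=3/5

P1 indiff ⇒ q·5+(1-q)·1 = q·1+(1-q)·7 ⇒ q(4) = (1-q)(6) ⇒ q = 3/5
P2 indiff ⇒ p·8+(1-p)·8 = p·6+(1-p)·9 ⇒ p(2) = (1-p)(1) ⇒ p = 1/3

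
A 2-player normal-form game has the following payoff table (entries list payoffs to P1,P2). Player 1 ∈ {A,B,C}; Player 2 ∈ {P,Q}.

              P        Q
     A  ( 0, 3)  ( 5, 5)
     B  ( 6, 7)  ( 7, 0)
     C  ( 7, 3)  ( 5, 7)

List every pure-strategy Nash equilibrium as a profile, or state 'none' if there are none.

(A,P): not NE [P1→C gives 7>0; P2→Q gives 5>3]
(A,Q): not NE [P1→B gives 7>5]
(B,P): not NE [P1→C gives 7>6]
(B,Q): not NE [P2→P gives 7>0]
(C,P): not NE [P2→Q gives 7>3]
(C,Q): not NE [P1→B gives 7>5]

PSNE: ∅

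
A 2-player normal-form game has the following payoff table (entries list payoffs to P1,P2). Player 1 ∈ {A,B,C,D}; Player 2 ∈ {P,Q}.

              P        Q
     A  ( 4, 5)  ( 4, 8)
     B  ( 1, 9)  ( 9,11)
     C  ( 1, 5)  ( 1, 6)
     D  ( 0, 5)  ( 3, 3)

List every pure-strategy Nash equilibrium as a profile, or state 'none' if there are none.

(A,P): not NE [P2→Q gives 8>5]
(A,Q): not NE [P1→B gives 9>4]
(B,P): not NE [P1→A gives 4>1; P2→Q gives 11>9]
(B,Q): NE
(C,P): not NE [P1→A gives 4>1; P2→Q gives 6>5]
(C,Q): not NE [P1→B gives 9>1]
(D,P): not NE [P1→A gives 4>0]
(D,Q): not NE [P1→B gives 9>3; P2→P gives 5>3]

Nash profiles: (B,Q)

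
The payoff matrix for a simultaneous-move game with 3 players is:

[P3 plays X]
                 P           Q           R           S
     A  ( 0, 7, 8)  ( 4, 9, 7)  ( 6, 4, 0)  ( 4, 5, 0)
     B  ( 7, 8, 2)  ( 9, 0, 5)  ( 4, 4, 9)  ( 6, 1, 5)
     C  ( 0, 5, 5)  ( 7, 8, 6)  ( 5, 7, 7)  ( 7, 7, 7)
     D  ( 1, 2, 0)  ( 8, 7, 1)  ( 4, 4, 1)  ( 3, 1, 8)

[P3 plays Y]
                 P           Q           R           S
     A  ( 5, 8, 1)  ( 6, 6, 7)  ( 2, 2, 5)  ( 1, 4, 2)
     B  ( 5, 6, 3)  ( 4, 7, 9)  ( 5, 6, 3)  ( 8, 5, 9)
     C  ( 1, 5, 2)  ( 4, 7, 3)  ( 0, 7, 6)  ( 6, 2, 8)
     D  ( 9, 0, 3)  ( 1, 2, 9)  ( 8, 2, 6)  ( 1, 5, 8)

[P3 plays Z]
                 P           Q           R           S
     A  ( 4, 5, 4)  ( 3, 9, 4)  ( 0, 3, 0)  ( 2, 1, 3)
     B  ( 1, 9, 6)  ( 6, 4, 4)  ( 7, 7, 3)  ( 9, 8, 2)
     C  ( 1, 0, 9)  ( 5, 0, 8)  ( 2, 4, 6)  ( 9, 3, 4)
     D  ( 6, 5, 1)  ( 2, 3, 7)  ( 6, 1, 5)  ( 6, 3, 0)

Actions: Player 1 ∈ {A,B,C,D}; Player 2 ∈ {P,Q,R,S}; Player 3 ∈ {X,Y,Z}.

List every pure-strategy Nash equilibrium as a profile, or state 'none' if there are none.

Equilibria: none

(A,P,X): not NE [P1→B gives 7>0; P2→Q gives 9>7]
(A,P,Y): not NE [P1→D gives 9>5; P3→X gives 8>1]
(A,P,Z): not NE [P1→D gives 6>4; P2→Q gives 9>5; P3→X gives 8>4]
(A,Q,X): not NE [P1→B gives 9>4]
(A,Q,Y): not NE [P2→P gives 8>6]
(A,Q,Z): not NE [P1→B gives 6>3; P3→Y gives 7>4]
(A,R,X): not NE [P2→Q gives 9>4; P3→Y gives 5>0]
(A,R,Y): not NE [P1→D gives 8>2; P2→P gives 8>2]
(A,R,Z): not NE [P1→B gives 7>0; P2→Q gives 9>3; P3→Y gives 5>0]
(A,S,X): not NE [P1→C gives 7>4; P2→Q gives 9>5; P3→Z gives 3>0]
(A,S,Y): not NE [P1→B gives 8>1; P2→P gives 8>4; P3→Z gives 3>2]
(A,S,Z): not NE [P1→C gives 9>2; P2→Q gives 9>1]
(B,P,X): not NE [P3→Z gives 6>2]
(B,P,Y): not NE [P1→D gives 9>5; P2→Q gives 7>6; P3→Z gives 6>3]
(B,P,Z): not NE [P1→D gives 6>1]
(B,Q,X): not NE [P2→P gives 8>0; P3→Y gives 9>5]
(B,Q,Y): not NE [P1→A gives 6>4]
(B,Q,Z): not NE [P2→P gives 9>4; P3→Y gives 9>4]
(B,R,X): not NE [P1→A gives 6>4; P2→P gives 8>4]
(B,R,Y): not NE [P1→D gives 8>5; P2→Q gives 7>6; P3→X gives 9>3]
(B,R,Z): not NE [P2→P gives 9>7; P3→X gives 9>3]
(B,S,X): not NE [P1→C gives 7>6; P2→P gives 8>1; P3→Y gives 9>5]
(B,S,Y): not NE [P2→Q gives 7>5]
(B,S,Z): not NE [P2→P gives 9>8; P3→Y gives 9>2]
(C,P,X): not NE [P1→B gives 7>0; P2→Q gives 8>5; P3→Z gives 9>5]
(C,P,Y): not NE [P1→D gives 9>1; P2→R gives 7>5; P3→Z gives 9>2]
(C,P,Z): not NE [P1→D gives 6>1; P2→R gives 4>0]
(C,Q,X): not NE [P1→B gives 9>7; P3→Z gives 8>6]
(C,Q,Y): not NE [P1→A gives 6>4; P3→Z gives 8>3]
(C,Q,Z): not NE [P1→B gives 6>5; P2→R gives 4>0]
(C,R,X): not NE [P1→A gives 6>5; P2→Q gives 8>7]
(C,R,Y): not NE [P1→D gives 8>0; P3→X gives 7>6]
(C,R,Z): not NE [P1→B gives 7>2; P3→X gives 7>6]
(C,S,X): not NE [P2→Q gives 8>7; P3→Y gives 8>7]
(C,S,Y): not NE [P1→B gives 8>6; P2→R gives 7>2]
(C,S,Z): not NE [P2→R gives 4>3; P3→Y gives 8>4]
(D,P,X): not NE [P1→B gives 7>1; P2→Q gives 7>2; P3→Y gives 3>0]
(D,P,Y): not NE [P2→S gives 5>0]
(D,P,Z): not NE [P3→Y gives 3>1]
(D,Q,X): not NE [P1→B gives 9>8; P3→Y gives 9>1]
(D,Q,Y): not NE [P1→A gives 6>1; P2→S gives 5>2]
(D,Q,Z): not NE [P1→B gives 6>2; P2→P gives 5>3; P3→Y gives 9>7]
(D,R,X): not NE [P1→A gives 6>4; P2→Q gives 7>4; P3→Y gives 6>1]
(D,R,Y): not NE [P2→S gives 5>2]
(D,R,Z): not NE [P1→B gives 7>6; P2→P gives 5>1; P3→Y gives 6>5]
(D,S,X): not NE [P1→C gives 7>3; P2→Q gives 7>1]
(D,S,Y): not NE [P1→B gives 8>1]
(D,S,Z): not NE [P1→C gives 9>6; P2→P gives 5>3; P3→Y gives 8>0]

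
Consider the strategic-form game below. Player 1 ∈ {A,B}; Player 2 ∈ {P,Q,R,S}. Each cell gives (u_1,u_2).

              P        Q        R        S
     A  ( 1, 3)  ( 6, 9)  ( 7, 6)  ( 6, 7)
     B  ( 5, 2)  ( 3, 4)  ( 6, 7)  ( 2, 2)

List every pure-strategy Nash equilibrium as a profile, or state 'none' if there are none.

NE set: (A,Q)

(A,P): not NE [P1→B gives 5>1; P2→Q gives 9>3]
(A,Q): NE
(A,R): not NE [P2→Q gives 9>6]
(A,S): not NE [P2→Q gives 9>7]
(B,P): not NE [P2→R gives 7>2]
(B,Q): not NE [P1→A gives 6>3; P2→R gives 7>4]
(B,R): not NE [P1→A gives 7>6]
(B,S): not NE [P1→A gives 6>2; P2→R gives 7>2]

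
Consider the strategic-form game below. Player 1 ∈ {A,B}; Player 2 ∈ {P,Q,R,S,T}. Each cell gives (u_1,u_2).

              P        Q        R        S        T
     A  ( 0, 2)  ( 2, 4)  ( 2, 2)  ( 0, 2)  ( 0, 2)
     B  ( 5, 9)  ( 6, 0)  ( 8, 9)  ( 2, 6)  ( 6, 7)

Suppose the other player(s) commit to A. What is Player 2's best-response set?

argmax u_2 = {Q}

u_2(P vs A) = 2
u_2(Q vs A) = 4
u_2(R vs A) = 2
u_2(S vs A) = 2
u_2(T vs A) = 2
max payoff 4 at {Q}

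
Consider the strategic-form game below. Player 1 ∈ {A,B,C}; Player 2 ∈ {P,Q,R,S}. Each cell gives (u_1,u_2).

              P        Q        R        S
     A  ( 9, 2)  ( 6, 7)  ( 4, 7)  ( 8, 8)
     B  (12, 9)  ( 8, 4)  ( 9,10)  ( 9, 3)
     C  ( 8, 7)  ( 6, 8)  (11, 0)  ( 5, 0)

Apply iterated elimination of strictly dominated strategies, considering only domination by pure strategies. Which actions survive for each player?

Remaining: P1:{B,C} P2:{P,Q,R}

P1 drop A (B beats it: P:12>9 Q:8>6 R:9>4 S:9>8)
P2 drop S (P beats it: B:9>3 C:7>0)
P1→{B,C} P2→{P,Q,R}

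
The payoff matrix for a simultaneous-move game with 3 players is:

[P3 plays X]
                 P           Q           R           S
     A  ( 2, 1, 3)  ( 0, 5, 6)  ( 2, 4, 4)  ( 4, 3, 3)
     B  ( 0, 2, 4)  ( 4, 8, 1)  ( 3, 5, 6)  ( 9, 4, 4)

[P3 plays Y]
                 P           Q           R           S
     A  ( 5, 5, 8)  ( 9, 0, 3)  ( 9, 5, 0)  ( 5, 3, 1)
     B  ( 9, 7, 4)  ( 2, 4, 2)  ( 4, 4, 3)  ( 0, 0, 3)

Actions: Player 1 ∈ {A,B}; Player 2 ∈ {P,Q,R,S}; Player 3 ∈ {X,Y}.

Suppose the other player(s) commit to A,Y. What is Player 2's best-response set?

u_2(P vs A,Y) = 5
u_2(Q vs A,Y) = 0
u_2(R vs A,Y) = 5
u_2(S vs A,Y) = 3
max payoff 5 at {P,R}

BR_2 = {P,R}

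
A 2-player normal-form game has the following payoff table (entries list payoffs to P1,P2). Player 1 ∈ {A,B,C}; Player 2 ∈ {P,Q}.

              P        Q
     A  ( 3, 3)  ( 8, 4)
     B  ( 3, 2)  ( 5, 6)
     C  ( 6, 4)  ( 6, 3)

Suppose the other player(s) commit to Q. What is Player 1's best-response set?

u_1(A vs Q) = 8
u_1(B vs Q) = 5
u_1(C vs Q) = 6
max payoff 8 at {A}

argmax u_1 = {A}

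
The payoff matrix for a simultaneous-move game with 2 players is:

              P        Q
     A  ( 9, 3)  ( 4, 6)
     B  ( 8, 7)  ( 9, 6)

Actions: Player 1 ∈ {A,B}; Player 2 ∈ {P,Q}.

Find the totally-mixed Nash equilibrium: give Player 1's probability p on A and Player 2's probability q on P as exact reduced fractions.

P1 indiff ⇒ q·9+(1-q)·4 = q·8+(1-q)·9 ⇒ q(1) = (1-q)(5) ⇒ q = 5/6
P2 indiff ⇒ p·3+(1-p)·7 = p·6+(1-p)·6 ⇒ p(-3) = (1-p)(-1) ⇒ p = 1/4

P1 mixes 1/4 on A; P2 mixes 5/6 on P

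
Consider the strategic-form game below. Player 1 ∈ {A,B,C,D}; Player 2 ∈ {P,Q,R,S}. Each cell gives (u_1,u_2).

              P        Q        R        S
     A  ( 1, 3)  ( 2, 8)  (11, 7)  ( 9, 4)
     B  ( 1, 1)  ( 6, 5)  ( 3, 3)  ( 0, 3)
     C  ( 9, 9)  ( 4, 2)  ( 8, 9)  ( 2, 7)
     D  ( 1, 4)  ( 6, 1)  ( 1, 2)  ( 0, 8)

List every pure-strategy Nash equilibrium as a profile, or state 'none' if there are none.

Nash profiles: (B,Q), (C,P)

(A,P): not NE [P1→C gives 9>1; P2→Q gives 8>3]
(A,Q): not NE [P1→D gives 6>2]
(A,R): not NE [P2→Q gives 8>7]
(A,S): not NE [P2→Q gives 8>4]
(B,P): not NE [P1→C gives 9>1; P2→Q gives 5>1]
(B,Q): NE
(B,R): not NE [P1→A gives 11>3; P2→Q gives 5>3]
(B,S): not NE [P1→A gives 9>0; P2→Q gives 5>3]
(C,P): NE
(C,Q): not NE [P1→D gives 6>4; P2→R gives 9>2]
(C,R): not NE [P1→A gives 11>8]
(C,S): not NE [P1→A gives 9>2; P2→R gives 9>7]
(D,P): not NE [P1→C gives 9>1; P2→S gives 8>4]
(D,Q): not NE [P2→S gives 8>1]
(D,R): not NE [P1→A gives 11>1; P2→S gives 8>2]
(D,S): not NE [P1→A gives 9>0]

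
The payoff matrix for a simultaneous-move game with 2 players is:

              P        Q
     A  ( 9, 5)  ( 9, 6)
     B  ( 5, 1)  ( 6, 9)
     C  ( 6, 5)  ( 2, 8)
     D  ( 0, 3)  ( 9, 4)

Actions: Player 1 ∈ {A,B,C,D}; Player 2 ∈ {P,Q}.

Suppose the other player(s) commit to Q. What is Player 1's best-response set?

P1 best: {A,D}

u_1(A vs Q) = 9
u_1(B vs Q) = 6
u_1(C vs Q) = 2
u_1(D vs Q) = 9
max payoff 9 at {A,D}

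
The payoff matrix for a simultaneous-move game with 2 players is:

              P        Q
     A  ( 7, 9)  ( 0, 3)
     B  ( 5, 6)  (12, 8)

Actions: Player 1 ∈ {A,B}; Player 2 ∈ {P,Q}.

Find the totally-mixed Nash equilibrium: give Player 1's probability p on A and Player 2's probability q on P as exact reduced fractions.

P1 indiff ⇒ q·7+(1-q)·0 = q·5+(1-q)·12 ⇒ q(2) = (1-q)(12) ⇒ q = 6/7
P2 indiff ⇒ p·9+(1-p)·6 = p·3+(1-p)·8 ⇒ p(6) = (1-p)(2) ⇒ p = 1/4

P1 mixes 1/4 on A; P2 mixes 6/7 on P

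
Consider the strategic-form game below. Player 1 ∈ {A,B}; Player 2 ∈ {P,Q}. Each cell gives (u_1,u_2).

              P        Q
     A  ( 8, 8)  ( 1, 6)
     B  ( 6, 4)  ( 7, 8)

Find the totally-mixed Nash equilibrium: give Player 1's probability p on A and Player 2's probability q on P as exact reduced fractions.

p=2/3, q=3/4

P1 indiff ⇒ q·8+(1-q)·1 = q·6+(1-q)·7 ⇒ q(2) = (1-q)(6) ⇒ q = 3/4
P2 indiff ⇒ p·8+(1-p)·4 = p·6+(1-p)·8 ⇒ p(2) = (1-p)(4) ⇒ p = 2/3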